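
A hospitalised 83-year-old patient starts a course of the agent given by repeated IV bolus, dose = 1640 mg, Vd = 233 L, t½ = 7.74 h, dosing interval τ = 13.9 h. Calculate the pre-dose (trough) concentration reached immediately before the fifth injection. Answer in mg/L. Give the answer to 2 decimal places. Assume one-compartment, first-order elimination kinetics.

2.83 mg/L

C₀ per dose = Dose / Vd = 1640 / 233 = 7.039 mg/L
k = ln2 / t½ = 0.693147 / 7.74 = 0.08955 h⁻¹
Fraction remaining after one interval: r = e^(−kτ) = e^(−0.08955 × 13.9) = 0.2880
Before dose 5, 4 doses have been given (aged 1τ, 2τ, 3τ, 4τ).
C_trough = C₀ × (r + r² + … + r^4) = C₀ × r(1−r^4)/(1−r)
        = 7.039 × 0.2880 × (1 − 0.006880) / (1 − 0.2880) = 2.828 mg/L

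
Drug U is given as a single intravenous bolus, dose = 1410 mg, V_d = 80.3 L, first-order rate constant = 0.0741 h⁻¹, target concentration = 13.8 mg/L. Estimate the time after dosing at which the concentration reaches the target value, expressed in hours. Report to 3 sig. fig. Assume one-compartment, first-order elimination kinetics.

3.25 h

C₀ = Dose / Vd = 1410 / 80.3 = 17.56 mg/L
t = ln(C₀ / C) / k = ln(17.56 / 13.8) / 0.07410
  = ln(1.272) / 0.07410 = 0.2406 / 0.07410 = 3.247 h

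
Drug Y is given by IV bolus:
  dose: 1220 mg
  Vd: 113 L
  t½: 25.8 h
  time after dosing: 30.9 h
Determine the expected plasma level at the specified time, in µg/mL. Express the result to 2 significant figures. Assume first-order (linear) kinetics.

4.7 µg/mL

C₀ = Dose / Vd = 1220 / 113 = 10.80 mg/L
k = ln2 / t½ = 0.693147 / 25.8 = 0.02687 h⁻¹
C = C₀ · e^(−k·t) = 10.80 × e^(−0.02687 × 30.9)
  = 10.80 × 0.4359 = 4.708 mg/L
(4.708 mg/L = 4.708 µg/mL)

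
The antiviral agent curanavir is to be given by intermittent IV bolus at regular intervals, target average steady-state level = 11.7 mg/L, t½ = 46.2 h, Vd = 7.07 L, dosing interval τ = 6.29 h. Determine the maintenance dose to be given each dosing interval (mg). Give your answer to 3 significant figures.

k = ln2 / t½ = 0.693147 / 46.2 = 0.01500 h⁻¹
CL = k × Vd = 0.01500 × 7.07 = 0.1061 L/h
At steady state, Dose/τ = Css × CL.
Dose = Css × CL × τ = 11.7 × 0.1061 × 6.29 = 7.808 mg

7.81 mg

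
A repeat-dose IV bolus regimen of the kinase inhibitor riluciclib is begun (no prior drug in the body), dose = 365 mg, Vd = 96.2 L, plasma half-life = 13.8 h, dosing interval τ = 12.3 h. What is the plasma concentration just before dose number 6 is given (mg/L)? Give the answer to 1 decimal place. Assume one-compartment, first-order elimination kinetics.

4.2 mg/L

C₀ per dose = Dose / Vd = 365 / 96.2 = 3.794 mg/L
k = ln2 / t½ = 0.693147 / 13.8 = 0.05023 h⁻¹
Fraction remaining after one interval: r = e^(−kτ) = e^(−0.05023 × 12.3) = 0.5391
Before dose 6, 5 doses have been given (aged 1τ, 2τ, 3τ, 4τ, 5τ).
C_trough = C₀ × (r + r² + … + r^5) = C₀ × r(1−r^5)/(1−r)
        = 3.794 × 0.5391 × (1 − 0.04554) / (1 − 0.5391) = 4.236 mg/L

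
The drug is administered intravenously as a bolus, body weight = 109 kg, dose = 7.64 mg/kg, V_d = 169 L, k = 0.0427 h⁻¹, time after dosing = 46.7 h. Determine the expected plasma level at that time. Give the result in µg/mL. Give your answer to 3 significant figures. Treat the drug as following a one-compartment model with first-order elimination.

Total dose = 7.64 × 109 = 832.8 mg
C₀ = Dose / Vd = 832.8 / 169 = 4.928 mg/L
C = C₀ · e^(−k·t) = 4.928 × e^(−0.04270 × 46.7)
  = 4.928 × 0.1361 = 0.6707 mg/L
(0.6707 mg/L = 0.6707 µg/mL)

0.671 µg/mL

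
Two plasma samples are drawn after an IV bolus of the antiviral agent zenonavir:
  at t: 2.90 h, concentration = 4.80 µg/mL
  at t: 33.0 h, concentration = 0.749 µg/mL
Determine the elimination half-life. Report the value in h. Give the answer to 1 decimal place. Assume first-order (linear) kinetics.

k = ln(C₁/C₂) / (t₂ − t₁) = ln(4.80/0.749) / (33.0 − 2.90)
  = 1.858 / 30.10 = 0.06173 h⁻¹
t½ = ln2 / k = 0.693147 / 0.06173 = 11.23 h

11.2 h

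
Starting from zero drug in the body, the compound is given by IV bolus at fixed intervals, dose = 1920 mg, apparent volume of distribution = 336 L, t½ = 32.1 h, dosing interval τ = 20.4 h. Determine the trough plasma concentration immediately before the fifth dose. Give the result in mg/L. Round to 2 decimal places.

C₀ per dose = Dose / Vd = 1920 / 336 = 5.714 mg/L
k = ln2 / t½ = 0.693147 / 32.1 = 0.02159 h⁻¹
Fraction remaining after one interval: r = e^(−kτ) = e^(−0.02159 × 20.4) = 0.6438
Before dose 5, 4 doses have been given (aged 1τ, 2τ, 3τ, 4τ).
C_trough = C₀ × (r + r² + … + r^4) = C₀ × r(1−r^4)/(1−r)
        = 5.714 × 0.6438 × (1 − 0.1718) / (1 − 0.6438) = 8.553 mg/L

8.55 mg/L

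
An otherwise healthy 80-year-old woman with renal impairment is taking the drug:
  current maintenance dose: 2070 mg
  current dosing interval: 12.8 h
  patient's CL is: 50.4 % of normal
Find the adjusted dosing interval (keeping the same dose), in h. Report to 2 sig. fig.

25 h

To keep the same average steady-state level, dosing rate must scale with clearance.
CL ratio = 50.4 / 100 = 0.5040
New interval (same dose) = 12.8 / 0.5040 = 25.40 h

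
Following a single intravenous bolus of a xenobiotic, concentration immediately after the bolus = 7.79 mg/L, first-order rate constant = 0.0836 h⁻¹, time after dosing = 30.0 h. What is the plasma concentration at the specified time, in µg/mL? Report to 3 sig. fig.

C = C₀ · e^(−k·t) = 7.790 × e^(−0.08360 × 30.0)
  = 7.790 × 0.08143 = 0.6343 mg/L
(0.6343 mg/L = 0.6343 µg/mL)

0.634 µg/mL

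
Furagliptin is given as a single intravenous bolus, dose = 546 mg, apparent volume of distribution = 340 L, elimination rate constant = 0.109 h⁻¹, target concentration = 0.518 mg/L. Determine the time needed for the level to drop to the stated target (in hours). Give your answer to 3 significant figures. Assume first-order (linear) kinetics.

10.4 h

C₀ = Dose / Vd = 546.0 / 340 = 1.606 mg/L
t = ln(C₀ / C) / k = ln(1.606 / 0.518) / 0.1090
  = ln(3.100) / 0.1090 = 1.131 / 0.1090 = 10.38 h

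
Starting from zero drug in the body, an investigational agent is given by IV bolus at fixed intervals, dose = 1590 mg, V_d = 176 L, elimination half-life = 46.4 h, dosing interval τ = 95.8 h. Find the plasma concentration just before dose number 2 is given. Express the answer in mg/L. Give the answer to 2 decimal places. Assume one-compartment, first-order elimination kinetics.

2.16 mg/L

C₀ per dose = Dose / Vd = 1590 / 176 = 9.034 mg/L
k = ln2 / t½ = 0.693147 / 46.4 = 0.01494 h⁻¹
Fraction remaining after one interval: r = e^(−kτ) = e^(−0.01494 × 95.8) = 0.2390
Before dose 2, 1 dose has been given (aged 1τ).
C_trough = C₀ × r = 9.034 × 0.2390 = 2.159 mg/L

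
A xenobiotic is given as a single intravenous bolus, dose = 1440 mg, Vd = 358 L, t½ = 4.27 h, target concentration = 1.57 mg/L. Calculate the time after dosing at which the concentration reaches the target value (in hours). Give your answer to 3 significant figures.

C₀ = Dose / Vd = 1440 / 358 = 4.022 mg/L
k = ln2 / t½ = 0.693147 / 4.27 = 0.1623 h⁻¹
t = ln(C₀ / C) / k = ln(4.022 / 1.57) / 0.1623
  = ln(2.562) / 0.1623 = 0.9408 / 0.1623 = 5.797 h

5.80 h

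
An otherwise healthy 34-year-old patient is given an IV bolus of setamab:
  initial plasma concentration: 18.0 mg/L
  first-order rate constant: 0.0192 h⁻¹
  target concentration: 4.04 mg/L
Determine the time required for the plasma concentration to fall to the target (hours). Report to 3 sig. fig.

t = ln(C₀ / C) / k = ln(18.00 / 4.04) / 0.01920
  = ln(4.455) / 0.01920 = 1.494 / 0.01920 = 77.81 h

77.8 h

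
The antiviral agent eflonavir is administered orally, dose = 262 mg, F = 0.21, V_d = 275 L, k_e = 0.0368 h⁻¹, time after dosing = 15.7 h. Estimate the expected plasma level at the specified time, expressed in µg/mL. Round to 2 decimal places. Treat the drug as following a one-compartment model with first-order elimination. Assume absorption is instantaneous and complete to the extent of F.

0.11 µg/mL

Amount reaching circulation = F × Dose = 0.21 × 262.0 = 55.02 mg
C₀ = F·Dose / Vd = 55.02 / 275 = 0.2001 mg/L
C = C₀ · e^(−k·t) = 0.2001 × e^(−0.03680 × 15.7)
  = 0.2001 × 0.5612 = 0.1123 mg/L
(0.1123 mg/L = 0.1123 µg/mL)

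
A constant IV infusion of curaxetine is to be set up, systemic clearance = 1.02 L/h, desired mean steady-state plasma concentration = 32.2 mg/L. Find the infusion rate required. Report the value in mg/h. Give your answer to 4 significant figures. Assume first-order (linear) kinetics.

At steady state, infusion rate R₀ = Css × CL = 32.2 × 1.020 = 32.84 mg/h

32.84 mg/h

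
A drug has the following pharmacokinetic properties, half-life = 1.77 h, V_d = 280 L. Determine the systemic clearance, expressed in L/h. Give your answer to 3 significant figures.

110 L/h

k = ln2 / t½ = 0.693147 / 1.77 = 0.3916 h⁻¹
CL = k × Vd = 0.3916 × 280 = 109.6 L/h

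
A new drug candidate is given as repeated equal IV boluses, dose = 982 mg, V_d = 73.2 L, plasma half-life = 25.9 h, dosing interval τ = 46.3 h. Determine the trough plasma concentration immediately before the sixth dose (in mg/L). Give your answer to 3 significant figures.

C₀ per dose = Dose / Vd = 982 / 73.2 = 13.42 mg/L
k = ln2 / t½ = 0.693147 / 25.9 = 0.02676 h⁻¹
Fraction remaining after one interval: r = e^(−kτ) = e^(−0.02676 × 46.3) = 0.2897
Before dose 6, 5 doses have been given (aged 1τ, 2τ, 3τ, 4τ, 5τ).
C_trough = C₀ × (r + r² + … + r^5) = C₀ × r(1−r^5)/(1−r)
        = 13.42 × 0.2897 × (1 − 0.002041) / (1 − 0.2897) = 5.462 mg/L

5.46 mg/L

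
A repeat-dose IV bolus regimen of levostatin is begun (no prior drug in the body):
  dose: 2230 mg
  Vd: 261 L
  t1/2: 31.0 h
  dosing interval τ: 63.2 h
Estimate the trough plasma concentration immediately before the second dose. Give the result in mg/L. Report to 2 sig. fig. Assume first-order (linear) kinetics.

C₀ per dose = Dose / Vd = 2230 / 261 = 8.544 mg/L
k = ln2 / t½ = 0.693147 / 31.0 = 0.02236 h⁻¹
Fraction remaining after one interval: r = e^(−kτ) = e^(−0.02236 × 63.2) = 0.2434
Before dose 2, 1 dose has been given (aged 1τ).
C_trough = C₀ × r = 8.544 × 0.2434 = 2.080 mg/L

2.1 mg/L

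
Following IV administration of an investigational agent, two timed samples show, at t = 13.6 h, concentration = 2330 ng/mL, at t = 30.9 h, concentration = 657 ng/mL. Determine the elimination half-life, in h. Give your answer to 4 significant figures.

9.472 h

k = ln(C₁/C₂) / (t₂ − t₁) = ln(2330/657) / (30.9 − 13.6)
  = 1.266 / 17.30 = 0.07318 h⁻¹
t½ = ln2 / k = 0.693147 / 0.07318 = 9.472 h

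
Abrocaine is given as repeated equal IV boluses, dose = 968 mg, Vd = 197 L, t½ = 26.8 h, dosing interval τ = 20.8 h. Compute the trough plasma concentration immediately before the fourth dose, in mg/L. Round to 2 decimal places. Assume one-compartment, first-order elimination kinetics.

5.52 mg/L

C₀ per dose = Dose / Vd = 968 / 197 = 4.914 mg/L
k = ln2 / t½ = 0.693147 / 26.8 = 0.02586 h⁻¹
Fraction remaining after one interval: r = e^(−kτ) = e^(−0.02586 × 20.8) = 0.5840
Before dose 4, 3 doses have been given (aged 1τ, 2τ, 3τ).
C_trough = C₀ × (r + r² + … + r^3) = C₀ × r(1−r^3)/(1−r)
        = 4.914 × 0.5840 × (1 − 0.1992) / (1 − 0.5840) = 5.524 mg/L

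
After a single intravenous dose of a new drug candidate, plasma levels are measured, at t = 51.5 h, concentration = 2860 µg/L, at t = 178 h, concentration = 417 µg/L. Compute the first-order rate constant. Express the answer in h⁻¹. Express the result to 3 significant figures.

0.0152 h⁻¹

k = ln(C₁/C₂) / (t₂ − t₁) = ln(2860/417) / (178 − 51.5)
  = 1.925 / 126.5 = 0.01522 h⁻¹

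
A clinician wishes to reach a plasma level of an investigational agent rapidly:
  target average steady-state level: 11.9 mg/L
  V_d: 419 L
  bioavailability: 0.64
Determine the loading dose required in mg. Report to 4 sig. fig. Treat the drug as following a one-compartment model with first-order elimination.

7791 mg

LD = Css × Vd / F = 11.9 × 419 / 0.64 = 7791 mg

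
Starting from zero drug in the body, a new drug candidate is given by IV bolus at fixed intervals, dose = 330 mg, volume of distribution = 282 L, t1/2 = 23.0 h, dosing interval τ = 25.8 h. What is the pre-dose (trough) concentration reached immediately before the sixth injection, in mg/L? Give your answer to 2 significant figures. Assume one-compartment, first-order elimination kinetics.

C₀ per dose = Dose / Vd = 330 / 282 = 1.170 mg/L
k = ln2 / t½ = 0.693147 / 23.0 = 0.03014 h⁻¹
Fraction remaining after one interval: r = e^(−kτ) = e^(−0.03014 × 25.8) = 0.4595
Before dose 6, 5 doses have been given (aged 1τ, 2τ, 3τ, 4τ, 5τ).
C_trough = C₀ × (r + r² + … + r^5) = C₀ × r(1−r^5)/(1−r)
        = 1.170 × 0.4595 × (1 − 0.02048) / (1 − 0.4595) = 0.9743 mg/L

0.97 mg/L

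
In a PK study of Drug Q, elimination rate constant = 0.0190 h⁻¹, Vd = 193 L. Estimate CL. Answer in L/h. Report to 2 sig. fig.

3.7 L/h

CL = k × Vd = 0.0190 × 193 = 3.667 L/h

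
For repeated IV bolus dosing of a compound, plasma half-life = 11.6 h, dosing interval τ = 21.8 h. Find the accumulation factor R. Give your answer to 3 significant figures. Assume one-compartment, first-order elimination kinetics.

k = ln2 / t½ = 0.693147 / 11.6 = 0.05975 h⁻¹
e^(−kτ) = e^(−0.05975 × 21.8) = 0.2718
Accumulation ratio R = 1 / (1 − e^(−kτ)) = 1 / (1 − 0.2718) = 1.373

1.37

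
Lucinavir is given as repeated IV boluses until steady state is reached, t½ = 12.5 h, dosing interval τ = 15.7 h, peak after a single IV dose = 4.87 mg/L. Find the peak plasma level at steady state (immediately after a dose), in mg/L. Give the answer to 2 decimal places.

8.38 mg/L

k = ln2 / t½ = 0.693147 / 12.5 = 0.05545 h⁻¹
e^(−kτ) = e^(−0.05545 × 15.7) = 0.4187
Accumulation ratio R = 1 / (1 − e^(−kτ)) = 1 / (1 − 0.4187) = 1.720
Steady-state peak = C₀ × R = 4.87 × 1.720 = 8.376 mg/L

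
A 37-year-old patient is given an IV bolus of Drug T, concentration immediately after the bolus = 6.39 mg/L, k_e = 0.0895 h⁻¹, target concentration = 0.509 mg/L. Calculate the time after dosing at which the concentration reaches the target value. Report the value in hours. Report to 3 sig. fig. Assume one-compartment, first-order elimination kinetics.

28.3 h

t = ln(C₀ / C) / k = ln(6.390 / 0.509) / 0.08950
  = ln(12.55) / 0.08950 = 2.530 / 0.08950 = 28.27 h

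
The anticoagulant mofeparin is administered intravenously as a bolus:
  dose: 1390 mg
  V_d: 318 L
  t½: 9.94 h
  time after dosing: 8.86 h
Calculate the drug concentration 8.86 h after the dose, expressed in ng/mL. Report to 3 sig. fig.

2360 ng/mL

C₀ = Dose / Vd = 1390 / 318 = 4.371 mg/L
k = ln2 / t½ = 0.693147 / 9.94 = 0.06973 h⁻¹
C = C₀ · e^(−k·t) = 4.371 × e^(−0.06973 × 8.86)
  = 4.371 × 0.5391 = 2.356 mg/L
Convert: 2.356 mg/L × 1000 = 2356 ng/mL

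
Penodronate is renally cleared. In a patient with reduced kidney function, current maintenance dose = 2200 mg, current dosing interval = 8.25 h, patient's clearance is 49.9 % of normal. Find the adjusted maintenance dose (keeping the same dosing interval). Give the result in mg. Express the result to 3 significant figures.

1100 mg

To keep the same average steady-state level, dosing rate must scale with clearance.
CL ratio = 49.9 / 100 = 0.4990
New dose (same interval) = 2200 × 0.4990 = 1098 mg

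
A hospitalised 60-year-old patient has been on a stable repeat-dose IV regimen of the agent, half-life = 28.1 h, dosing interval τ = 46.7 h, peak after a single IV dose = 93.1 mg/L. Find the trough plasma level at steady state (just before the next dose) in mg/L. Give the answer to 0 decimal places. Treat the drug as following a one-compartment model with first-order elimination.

k = ln2 / t½ = 0.693147 / 28.1 = 0.02467 h⁻¹
e^(−kτ) = e^(−0.02467 × 46.7) = 0.3160
Accumulation ratio R = 1 / (1 − e^(−kτ)) = 1 / (1 − 0.3160) = 1.462
Steady-state trough = C₀ × R × e^(−kτ) = 93.1 × 1.462 × 0.3160 = 43.01 mg/L

43 mg/L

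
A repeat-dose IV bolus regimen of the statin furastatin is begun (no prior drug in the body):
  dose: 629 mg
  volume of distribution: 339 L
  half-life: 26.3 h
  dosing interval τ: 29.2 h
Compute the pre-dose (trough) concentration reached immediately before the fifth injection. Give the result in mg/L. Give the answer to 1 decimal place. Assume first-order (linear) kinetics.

1.5 mg/L

C₀ per dose = Dose / Vd = 629 / 339 = 1.855 mg/L
k = ln2 / t½ = 0.693147 / 26.3 = 0.02636 h⁻¹
Fraction remaining after one interval: r = e^(−kτ) = e^(−0.02636 × 29.2) = 0.4631
Before dose 5, 4 doses have been given (aged 1τ, 2τ, 3τ, 4τ).
C_trough = C₀ × (r + r² + … + r^4) = C₀ × r(1−r^4)/(1−r)
        = 1.855 × 0.4631 × (1 − 0.04599) / (1 − 0.4631) = 1.526 mg/L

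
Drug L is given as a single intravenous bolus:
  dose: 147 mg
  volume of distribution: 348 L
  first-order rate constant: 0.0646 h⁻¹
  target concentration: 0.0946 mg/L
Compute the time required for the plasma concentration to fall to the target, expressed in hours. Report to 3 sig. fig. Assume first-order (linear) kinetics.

C₀ = Dose / Vd = 147.0 / 348 = 0.4224 mg/L
t = ln(C₀ / C) / k = ln(0.4224 / 0.0946) / 0.06460
  = ln(4.465) / 0.06460 = 1.496 / 0.06460 = 23.16 h

23.2 h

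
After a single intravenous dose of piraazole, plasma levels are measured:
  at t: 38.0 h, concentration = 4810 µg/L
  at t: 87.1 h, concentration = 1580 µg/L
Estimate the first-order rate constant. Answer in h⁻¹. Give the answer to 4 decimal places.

0.0227 h⁻¹

k = ln(C₁/C₂) / (t₂ − t₁) = ln(4810/1580) / (87.1 − 38.0)
  = 1.113 / 49.10 = 0.02267 h⁻¹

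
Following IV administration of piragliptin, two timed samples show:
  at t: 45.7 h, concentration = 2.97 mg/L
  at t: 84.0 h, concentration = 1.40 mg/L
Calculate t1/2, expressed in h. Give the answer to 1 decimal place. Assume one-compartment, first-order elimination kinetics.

k = ln(C₁/C₂) / (t₂ − t₁) = ln(2.97/1.40) / (84.0 − 45.7)
  = 0.7521 / 38.30 = 0.01964 h⁻¹
t½ = ln2 / k = 0.693147 / 0.01964 = 35.29 h

35.3 h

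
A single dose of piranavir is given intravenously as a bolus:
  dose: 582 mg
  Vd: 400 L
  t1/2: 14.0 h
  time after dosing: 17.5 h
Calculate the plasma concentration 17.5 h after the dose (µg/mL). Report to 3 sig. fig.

C₀ = Dose / Vd = 582.0 / 400 = 1.455 mg/L
k = ln2 / t½ = 0.693147 / 14.0 = 0.04951 h⁻¹
C = C₀ · e^(−k·t) = 1.455 × e^(−0.04951 × 17.5)
  = 1.455 × 0.4205 = 0.6118 mg/L
(0.6118 mg/L = 0.6118 µg/mL)

0.612 µg/mL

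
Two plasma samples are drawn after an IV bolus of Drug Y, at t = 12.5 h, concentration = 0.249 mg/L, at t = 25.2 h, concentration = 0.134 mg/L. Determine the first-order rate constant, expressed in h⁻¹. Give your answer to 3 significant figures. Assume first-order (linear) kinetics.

0.0488 h⁻¹

k = ln(C₁/C₂) / (t₂ − t₁) = ln(0.249/0.134) / (25.2 − 12.5)
  = 0.6196 / 12.70 = 0.04879 h⁻¹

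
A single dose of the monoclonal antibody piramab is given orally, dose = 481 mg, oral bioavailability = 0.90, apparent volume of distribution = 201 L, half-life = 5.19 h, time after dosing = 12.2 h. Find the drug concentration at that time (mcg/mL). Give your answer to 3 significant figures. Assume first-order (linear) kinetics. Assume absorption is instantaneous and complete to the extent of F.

0.422 mcg/mL

Amount reaching circulation = F × Dose = 0.90 × 481.0 = 432.9 mg
C₀ = F·Dose / Vd = 432.9 / 201 = 2.154 mg/L
k = ln2 / t½ = 0.693147 / 5.19 = 0.1336 h⁻¹
C = C₀ · e^(−k·t) = 2.154 × e^(−0.1336 × 12.2)
  = 2.154 × 0.1959 = 0.4220 mg/L
(0.4220 mg/L = 0.4220 mcg/mL)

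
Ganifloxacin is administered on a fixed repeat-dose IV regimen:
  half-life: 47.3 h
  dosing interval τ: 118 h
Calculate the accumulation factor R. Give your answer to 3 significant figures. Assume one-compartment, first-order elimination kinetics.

k = ln2 / t½ = 0.693147 / 47.3 = 0.01465 h⁻¹
e^(−kτ) = e^(−0.01465 × 118) = 0.1775
Accumulation ratio R = 1 / (1 − e^(−kτ)) = 1 / (1 − 0.1775) = 1.216

1.22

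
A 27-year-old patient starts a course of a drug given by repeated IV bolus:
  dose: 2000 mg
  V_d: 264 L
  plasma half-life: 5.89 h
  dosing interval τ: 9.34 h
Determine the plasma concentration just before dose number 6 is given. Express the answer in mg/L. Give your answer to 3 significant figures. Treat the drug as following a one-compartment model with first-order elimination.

C₀ per dose = Dose / Vd = 2000 / 264 = 7.576 mg/L
k = ln2 / t½ = 0.693147 / 5.89 = 0.1177 h⁻¹
Fraction remaining after one interval: r = e^(−kτ) = e^(−0.1177 × 9.34) = 0.3331
Before dose 6, 5 doses have been given (aged 1τ, 2τ, 3τ, 4τ, 5τ).
C_trough = C₀ × (r + r² + … + r^5) = C₀ × r(1−r^5)/(1−r)
        = 7.576 × 0.3331 × (1 − 0.004101) / (1 − 0.3331) = 3.769 mg/L

3.77 mg/L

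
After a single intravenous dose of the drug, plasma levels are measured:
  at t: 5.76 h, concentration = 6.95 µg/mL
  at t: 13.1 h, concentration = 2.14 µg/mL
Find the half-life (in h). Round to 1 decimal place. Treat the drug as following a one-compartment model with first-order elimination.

4.3 h

k = ln(C₁/C₂) / (t₂ − t₁) = ln(6.95/2.14) / (13.1 − 5.76)
  = 1.178 / 7.340 = 0.1605 h⁻¹
t½ = ln2 / k = 0.693147 / 0.1605 = 4.319 h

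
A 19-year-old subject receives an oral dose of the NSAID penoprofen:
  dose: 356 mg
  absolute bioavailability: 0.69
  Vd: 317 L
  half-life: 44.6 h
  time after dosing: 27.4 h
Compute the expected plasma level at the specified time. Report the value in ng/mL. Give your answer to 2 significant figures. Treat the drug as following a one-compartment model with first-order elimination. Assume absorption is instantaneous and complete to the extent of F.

Amount reaching circulation = F × Dose = 0.69 × 356.0 = 245.6 mg
C₀ = F·Dose / Vd = 245.6 / 317 = 0.7748 mg/L
k = ln2 / t½ = 0.693147 / 44.6 = 0.01554 h⁻¹
C = C₀ · e^(−k·t) = 0.7748 × e^(−0.01554 × 27.4)
  = 0.7748 × 0.6532 = 0.5061 mg/L
Convert: 0.5061 mg/L × 1000 = 506.1 ng/mL

510 ng/mL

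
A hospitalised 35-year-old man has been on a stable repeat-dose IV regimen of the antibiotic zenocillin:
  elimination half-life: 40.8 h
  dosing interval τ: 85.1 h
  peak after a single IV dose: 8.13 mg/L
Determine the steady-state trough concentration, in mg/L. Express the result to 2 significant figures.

2.5 mg/L

k = ln2 / t½ = 0.693147 / 40.8 = 0.01699 h⁻¹
e^(−kτ) = e^(−0.01699 × 85.1) = 0.2355
Accumulation ratio R = 1 / (1 − e^(−kτ)) = 1 / (1 − 0.2355) = 1.308
Steady-state trough = C₀ × R × e^(−kτ) = 8.13 × 1.308 × 0.2355 = 2.504 mg/L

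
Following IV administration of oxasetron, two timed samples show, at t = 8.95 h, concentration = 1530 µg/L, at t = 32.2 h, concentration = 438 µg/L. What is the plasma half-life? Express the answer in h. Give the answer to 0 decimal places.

13 h

k = ln(C₁/C₂) / (t₂ − t₁) = ln(1530/438) / (32.2 − 8.95)
  = 1.251 / 23.25 = 0.05381 h⁻¹
t½ = ln2 / k = 0.693147 / 0.05381 = 12.88 h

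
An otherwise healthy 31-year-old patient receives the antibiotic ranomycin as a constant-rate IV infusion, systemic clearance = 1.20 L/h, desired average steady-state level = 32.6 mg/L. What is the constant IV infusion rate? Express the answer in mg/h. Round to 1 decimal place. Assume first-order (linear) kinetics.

39.1 mg/h

At steady state, infusion rate R₀ = Css × CL = 32.6 × 1.200 = 39.12 mg/h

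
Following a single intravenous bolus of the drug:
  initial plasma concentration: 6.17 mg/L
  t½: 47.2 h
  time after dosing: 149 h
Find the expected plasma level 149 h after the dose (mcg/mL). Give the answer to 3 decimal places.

0.692 mcg/mL

k = ln2 / t½ = 0.693147 / 47.2 = 0.01469 h⁻¹
C = C₀ · e^(−k·t) = 6.170 × e^(−0.01469 × 149)
  = 6.170 × 0.1121 = 0.6917 mg/L
(0.6917 mg/L = 0.6917 mcg/mL)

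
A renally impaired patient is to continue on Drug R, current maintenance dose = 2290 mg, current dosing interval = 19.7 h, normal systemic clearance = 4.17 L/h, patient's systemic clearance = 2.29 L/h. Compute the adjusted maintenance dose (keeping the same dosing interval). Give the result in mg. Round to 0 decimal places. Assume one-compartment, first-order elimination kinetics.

To keep the same average steady-state level, dosing rate must scale with clearance.
CL ratio = 2.29 / 4.17 = 0.5492
New dose (same interval) = 2290 × 0.5492 = 1258 mg

1258 mg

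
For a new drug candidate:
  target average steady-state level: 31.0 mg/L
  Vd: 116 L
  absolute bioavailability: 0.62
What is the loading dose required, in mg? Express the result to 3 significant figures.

LD = Css × Vd / F = 31.0 × 116 / 0.62 = 5800 mg

5800 mg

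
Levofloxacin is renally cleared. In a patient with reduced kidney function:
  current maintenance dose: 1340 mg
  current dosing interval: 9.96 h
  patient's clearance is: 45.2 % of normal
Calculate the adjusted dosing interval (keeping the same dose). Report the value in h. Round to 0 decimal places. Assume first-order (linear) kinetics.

22 h

To keep the same average steady-state level, dosing rate must scale with clearance.
CL ratio = 45.2 / 100 = 0.4520
New interval (same dose) = 9.96 / 0.4520 = 22.04 h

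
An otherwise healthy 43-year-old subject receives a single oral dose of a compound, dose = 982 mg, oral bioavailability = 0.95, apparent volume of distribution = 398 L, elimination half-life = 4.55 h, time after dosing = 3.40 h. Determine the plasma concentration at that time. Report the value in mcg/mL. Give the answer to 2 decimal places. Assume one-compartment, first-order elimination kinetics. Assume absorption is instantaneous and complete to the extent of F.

1.40 mcg/mL

Amount reaching circulation = F × Dose = 0.95 × 982.0 = 932.9 mg
C₀ = F·Dose / Vd = 932.9 / 398 = 2.344 mg/L
k = ln2 / t½ = 0.693147 / 4.55 = 0.1523 h⁻¹
C = C₀ · e^(−k·t) = 2.344 × e^(−0.1523 × 3.40)
  = 2.344 × 0.5958 = 1.397 mg/L
(1.397 mg/L = 1.397 mcg/mL)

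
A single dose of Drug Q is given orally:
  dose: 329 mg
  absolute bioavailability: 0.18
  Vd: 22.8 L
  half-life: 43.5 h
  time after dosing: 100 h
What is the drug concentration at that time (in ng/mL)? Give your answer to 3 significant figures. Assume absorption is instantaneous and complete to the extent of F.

528 ng/mL

Amount reaching circulation = F × Dose = 0.18 × 329.0 = 59.22 mg
C₀ = F·Dose / Vd = 59.22 / 22.8 = 2.597 mg/L
k = ln2 / t½ = 0.693147 / 43.5 = 0.01593 h⁻¹
C = C₀ · e^(−k·t) = 2.597 × e^(−0.01593 × 100)
  = 2.597 × 0.2033 = 0.5280 mg/L
Convert: 0.5280 mg/L × 1000 = 528.0 ng/mL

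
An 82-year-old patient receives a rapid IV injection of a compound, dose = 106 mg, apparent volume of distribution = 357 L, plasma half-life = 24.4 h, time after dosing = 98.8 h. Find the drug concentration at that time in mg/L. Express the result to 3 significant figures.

0.0179 mg/L

C₀ = Dose / Vd = 106.0 / 357 = 0.2969 mg/L
k = ln2 / t½ = 0.693147 / 24.4 = 0.02841 h⁻¹
C = C₀ · e^(−k·t) = 0.2969 × e^(−0.02841 × 98.8)
  = 0.2969 × 0.06039 = 0.01793 mg/L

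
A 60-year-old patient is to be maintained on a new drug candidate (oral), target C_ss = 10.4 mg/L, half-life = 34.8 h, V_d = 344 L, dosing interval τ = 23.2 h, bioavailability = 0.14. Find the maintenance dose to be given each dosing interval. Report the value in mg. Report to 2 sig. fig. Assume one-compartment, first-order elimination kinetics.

12000 mg

k = ln2 / t½ = 0.693147 / 34.8 = 0.01992 h⁻¹
CL = k × Vd = 0.01992 × 344 = 6.852 L/h
At steady state, F × (Dose/τ) = Css × CL.
Dose = Css × CL × τ / F = 10.4 × 6.852 × 23.2 / 0.14 = 11810 mg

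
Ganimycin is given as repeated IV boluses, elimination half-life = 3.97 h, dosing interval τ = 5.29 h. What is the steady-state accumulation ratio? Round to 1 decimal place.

k = ln2 / t½ = 0.693147 / 3.97 = 0.1746 h⁻¹
e^(−kτ) = e^(−0.1746 × 5.29) = 0.3971
Accumulation ratio R = 1 / (1 − e^(−kτ)) = 1 / (1 − 0.3971) = 1.659

1.7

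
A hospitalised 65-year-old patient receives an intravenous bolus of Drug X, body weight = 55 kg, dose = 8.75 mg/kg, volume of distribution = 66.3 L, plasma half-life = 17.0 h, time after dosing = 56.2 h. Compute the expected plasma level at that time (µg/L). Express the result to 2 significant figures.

730 µg/L

Total dose = 8.75 × 55 = 481.3 mg
C₀ = Dose / Vd = 481.3 / 66.3 = 7.259 mg/L
k = ln2 / t½ = 0.693147 / 17.0 = 0.04077 h⁻¹
C = C₀ · e^(−k·t) = 7.259 × e^(−0.04077 × 56.2)
  = 7.259 × 0.1011 = 0.7339 mg/L
Convert: 0.7339 mg/L × 1000 = 733.9 µg/L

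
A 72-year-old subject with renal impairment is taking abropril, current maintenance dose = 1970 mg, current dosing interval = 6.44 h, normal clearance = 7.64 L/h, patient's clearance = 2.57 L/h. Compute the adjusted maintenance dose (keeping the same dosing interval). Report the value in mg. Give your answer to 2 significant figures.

660 mg

To keep the same average steady-state level, dosing rate must scale with clearance.
CL ratio = 2.57 / 7.64 = 0.3364
New dose (same interval) = 1970 × 0.3364 = 662.7 mg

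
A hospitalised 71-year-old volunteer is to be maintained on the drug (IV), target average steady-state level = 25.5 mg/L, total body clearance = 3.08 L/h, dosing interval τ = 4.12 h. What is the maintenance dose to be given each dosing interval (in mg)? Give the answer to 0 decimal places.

At steady state, Dose/τ = Css × CL.
Dose = Css × CL × τ = 25.5 × 3.080 × 4.12 = 323.6 mg

324 mg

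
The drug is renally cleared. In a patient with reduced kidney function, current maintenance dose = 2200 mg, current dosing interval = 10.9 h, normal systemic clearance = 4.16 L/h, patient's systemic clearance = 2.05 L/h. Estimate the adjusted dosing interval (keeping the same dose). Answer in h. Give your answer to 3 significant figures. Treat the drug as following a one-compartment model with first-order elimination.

To keep the same average steady-state level, dosing rate must scale with clearance.
CL ratio = 2.05 / 4.16 = 0.4928
New interval (same dose) = 10.9 / 0.4928 = 22.12 h

22.1 h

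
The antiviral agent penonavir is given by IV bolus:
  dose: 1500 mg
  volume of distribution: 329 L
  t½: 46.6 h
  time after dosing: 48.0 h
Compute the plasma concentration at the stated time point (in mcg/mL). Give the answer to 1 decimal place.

C₀ = Dose / Vd = 1500 / 329 = 4.559 mg/L
k = ln2 / t½ = 0.693147 / 46.6 = 0.01487 h⁻¹
C = C₀ · e^(−k·t) = 4.559 × e^(−0.01487 × 48.0)
  = 4.559 × 0.4898 = 2.233 mg/L
(2.233 mg/L = 2.233 mcg/mL)

2.2 mcg/mL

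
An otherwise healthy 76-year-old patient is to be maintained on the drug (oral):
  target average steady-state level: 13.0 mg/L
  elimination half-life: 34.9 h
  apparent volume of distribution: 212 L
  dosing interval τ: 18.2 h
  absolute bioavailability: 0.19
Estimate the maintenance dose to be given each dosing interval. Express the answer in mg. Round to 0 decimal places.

k = ln2 / t½ = 0.693147 / 34.9 = 0.01986 h⁻¹
CL = k × Vd = 0.01986 × 212 = 4.210 L/h
At steady state, F × (Dose/τ) = Css × CL.
Dose = Css × CL × τ / F = 13.0 × 4.210 × 18.2 / 0.19 = 5243 mg

5243 mg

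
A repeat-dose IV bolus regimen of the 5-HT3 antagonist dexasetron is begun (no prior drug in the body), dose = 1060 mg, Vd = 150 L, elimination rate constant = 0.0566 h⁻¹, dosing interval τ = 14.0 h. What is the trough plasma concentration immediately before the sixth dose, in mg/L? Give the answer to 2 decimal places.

5.74 mg/L

C₀ per dose = Dose / Vd = 1060 / 150 = 7.067 mg/L
Fraction remaining after one interval: r = e^(−kτ) = e^(−0.05660 × 14.0) = 0.4528
Before dose 6, 5 doses have been given (aged 1τ, 2τ, 3τ, 4τ, 5τ).
C_trough = C₀ × (r + r² + … + r^5) = C₀ × r(1−r^5)/(1−r)
        = 7.067 × 0.4528 × (1 − 0.01903) / (1 − 0.4528) = 5.737 mg/L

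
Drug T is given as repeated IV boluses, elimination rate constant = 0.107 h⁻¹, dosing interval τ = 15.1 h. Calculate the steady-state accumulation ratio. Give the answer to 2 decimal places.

e^(−kτ) = e^(−0.1070 × 15.1) = 0.1988
Accumulation ratio R = 1 / (1 − e^(−kτ)) = 1 / (1 − 0.1988) = 1.248

1.25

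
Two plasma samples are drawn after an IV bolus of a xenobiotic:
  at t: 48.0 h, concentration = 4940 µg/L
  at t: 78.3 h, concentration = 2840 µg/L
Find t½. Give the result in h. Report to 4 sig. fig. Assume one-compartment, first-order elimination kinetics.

37.94 h

k = ln(C₁/C₂) / (t₂ − t₁) = ln(4940/2840) / (78.3 − 48.0)
  = 0.5536 / 30.30 = 0.01827 h⁻¹
t½ = ln2 / k = 0.693147 / 0.01827 = 37.94 h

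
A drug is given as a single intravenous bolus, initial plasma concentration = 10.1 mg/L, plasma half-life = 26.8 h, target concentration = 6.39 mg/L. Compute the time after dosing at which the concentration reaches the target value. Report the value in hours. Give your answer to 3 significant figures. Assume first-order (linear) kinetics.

17.7 h

k = ln2 / t½ = 0.693147 / 26.8 = 0.02586 h⁻¹
t = ln(C₀ / C) / k = ln(10.10 / 6.39) / 0.02586
  = ln(1.581) / 0.02586 = 0.4581 / 0.02586 = 17.71 h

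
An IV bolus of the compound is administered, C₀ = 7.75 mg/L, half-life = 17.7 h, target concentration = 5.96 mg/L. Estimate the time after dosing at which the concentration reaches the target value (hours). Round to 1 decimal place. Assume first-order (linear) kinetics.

k = ln2 / t½ = 0.693147 / 17.7 = 0.03916 h⁻¹
t = ln(C₀ / C) / k = ln(7.750 / 5.96) / 0.03916
  = ln(1.300) / 0.03916 = 0.2624 / 0.03916 = 6.701 h

6.7 h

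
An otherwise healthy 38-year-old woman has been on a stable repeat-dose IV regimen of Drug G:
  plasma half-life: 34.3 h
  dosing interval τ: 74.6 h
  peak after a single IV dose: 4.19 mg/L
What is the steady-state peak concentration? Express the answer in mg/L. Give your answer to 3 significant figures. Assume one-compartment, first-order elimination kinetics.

k = ln2 / t½ = 0.693147 / 34.3 = 0.02021 h⁻¹
e^(−kτ) = e^(−0.02021 × 74.6) = 0.2214
Accumulation ratio R = 1 / (1 − e^(−kτ)) = 1 / (1 − 0.2214) = 1.284
Steady-state peak = C₀ × R = 4.19 × 1.284 = 5.380 mg/L

5.38 mg/L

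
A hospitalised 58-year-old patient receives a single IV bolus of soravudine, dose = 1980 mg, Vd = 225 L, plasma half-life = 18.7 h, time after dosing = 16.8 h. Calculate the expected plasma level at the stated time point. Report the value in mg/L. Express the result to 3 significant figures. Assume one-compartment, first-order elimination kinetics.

C₀ = Dose / Vd = 1980 / 225 = 8.800 mg/L
k = ln2 / t½ = 0.693147 / 18.7 = 0.03707 h⁻¹
C = C₀ · e^(−k·t) = 8.800 × e^(−0.03707 × 16.8)
  = 8.800 × 0.5365 = 4.721 mg/L

4.72 mg/L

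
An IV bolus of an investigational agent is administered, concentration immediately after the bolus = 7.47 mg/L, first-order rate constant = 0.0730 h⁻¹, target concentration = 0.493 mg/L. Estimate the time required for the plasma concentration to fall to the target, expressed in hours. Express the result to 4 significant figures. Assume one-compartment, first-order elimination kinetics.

37.23 h

t = ln(C₀ / C) / k = ln(7.470 / 0.493) / 0.07300
  = ln(15.15) / 0.07300 = 2.718 / 0.07300 = 37.23 h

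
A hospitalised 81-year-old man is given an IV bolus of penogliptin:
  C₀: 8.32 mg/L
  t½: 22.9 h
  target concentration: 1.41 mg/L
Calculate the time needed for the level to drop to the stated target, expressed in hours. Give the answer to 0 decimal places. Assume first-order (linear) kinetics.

59 h

k = ln2 / t½ = 0.693147 / 22.9 = 0.03027 h⁻¹
t = ln(C₀ / C) / k = ln(8.320 / 1.41) / 0.03027
  = ln(5.901) / 0.03027 = 1.775 / 0.03027 = 58.64 h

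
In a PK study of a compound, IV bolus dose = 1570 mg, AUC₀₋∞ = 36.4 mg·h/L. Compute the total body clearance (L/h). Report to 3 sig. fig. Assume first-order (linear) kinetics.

CL = Dose / AUC = 1570 / 36.4 = 43.13 L/h

43.1 L/h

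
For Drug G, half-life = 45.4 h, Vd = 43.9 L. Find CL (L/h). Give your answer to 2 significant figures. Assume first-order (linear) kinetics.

0.67 L/h

k = ln2 / t½ = 0.693147 / 45.4 = 0.01527 h⁻¹
CL = k × Vd = 0.01527 × 43.9 = 0.6704 L/h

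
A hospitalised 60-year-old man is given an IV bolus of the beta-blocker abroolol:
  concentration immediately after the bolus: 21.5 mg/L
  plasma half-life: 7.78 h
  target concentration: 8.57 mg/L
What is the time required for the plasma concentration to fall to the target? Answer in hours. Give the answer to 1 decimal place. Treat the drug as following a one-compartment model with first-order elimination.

k = ln2 / t½ = 0.693147 / 7.78 = 0.08909 h⁻¹
t = ln(C₀ / C) / k = ln(21.50 / 8.57) / 0.08909
  = ln(2.509) / 0.08909 = 0.9199 / 0.08909 = 10.33 h

10.3 h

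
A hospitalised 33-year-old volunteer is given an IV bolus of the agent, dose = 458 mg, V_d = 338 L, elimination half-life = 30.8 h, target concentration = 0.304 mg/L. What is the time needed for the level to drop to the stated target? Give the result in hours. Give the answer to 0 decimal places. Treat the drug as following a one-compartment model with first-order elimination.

66 h

C₀ = Dose / Vd = 458.0 / 338 = 1.355 mg/L
k = ln2 / t½ = 0.693147 / 30.8 = 0.02250 h⁻¹
t = ln(C₀ / C) / k = ln(1.355 / 0.304) / 0.02250
  = ln(4.457) / 0.02250 = 1.494 / 0.02250 = 66.40 h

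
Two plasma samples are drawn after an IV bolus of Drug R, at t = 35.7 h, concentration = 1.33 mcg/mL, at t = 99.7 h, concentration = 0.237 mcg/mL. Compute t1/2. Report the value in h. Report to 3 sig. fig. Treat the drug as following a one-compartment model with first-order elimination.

k = ln(C₁/C₂) / (t₂ − t₁) = ln(1.33/0.237) / (99.7 − 35.7)
  = 1.725 / 64.00 = 0.02695 h⁻¹
t½ = ln2 / k = 0.693147 / 0.02695 = 25.72 h

25.7 h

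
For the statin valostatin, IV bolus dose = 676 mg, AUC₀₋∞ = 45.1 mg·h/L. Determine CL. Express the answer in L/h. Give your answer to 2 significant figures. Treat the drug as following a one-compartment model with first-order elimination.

15 L/h

CL = Dose / AUC = 676 / 45.1 = 14.99 L/h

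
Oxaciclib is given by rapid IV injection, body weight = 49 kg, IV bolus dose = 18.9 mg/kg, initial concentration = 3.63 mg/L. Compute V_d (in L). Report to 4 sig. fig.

Dose = 18.9 × 49 = 926.1 mg
Vd = Dose / C₀ = 926.1 / 3.63 = 255.1 L

255.1 L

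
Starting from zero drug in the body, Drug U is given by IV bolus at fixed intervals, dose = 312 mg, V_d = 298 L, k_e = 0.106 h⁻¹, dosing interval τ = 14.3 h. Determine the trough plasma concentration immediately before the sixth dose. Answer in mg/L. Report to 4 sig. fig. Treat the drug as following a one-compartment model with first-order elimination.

0.2945 mg/L

C₀ per dose = Dose / Vd = 312 / 298 = 1.047 mg/L
Fraction remaining after one interval: r = e^(−kτ) = e^(−0.1060 × 14.3) = 0.2196
Before dose 6, 5 doses have been given (aged 1τ, 2τ, 3τ, 4τ, 5τ).
C_trough = C₀ × (r + r² + … + r^5) = C₀ × r(1−r^5)/(1−r)
        = 1.047 × 0.2196 × (1 − 0.0005107) / (1 − 0.2196) = 0.2945 mg/L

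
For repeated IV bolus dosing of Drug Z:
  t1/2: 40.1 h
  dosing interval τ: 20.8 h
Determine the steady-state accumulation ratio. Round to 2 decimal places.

k = ln2 / t½ = 0.693147 / 40.1 = 0.01729 h⁻¹
e^(−kτ) = e^(−0.01729 × 20.8) = 0.6979
Accumulation ratio R = 1 / (1 − e^(−kτ)) = 1 / (1 − 0.6979) = 3.310

3.31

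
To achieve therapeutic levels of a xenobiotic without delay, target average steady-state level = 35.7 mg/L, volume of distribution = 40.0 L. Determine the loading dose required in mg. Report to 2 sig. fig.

LD = Css × Vd = 35.7 × 40.0 = 1428 mg

1400 mg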